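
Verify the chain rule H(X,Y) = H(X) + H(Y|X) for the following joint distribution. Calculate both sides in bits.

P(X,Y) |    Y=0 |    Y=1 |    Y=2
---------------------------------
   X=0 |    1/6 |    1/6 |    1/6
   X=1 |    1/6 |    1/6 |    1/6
H(X,Y) = 2.5850, H(X) = 1.0000, H(Y|X) = 1.5850 (all in bits)

Chain rule: H(X,Y) = H(X) + H(Y|X)

Left side — joint entropy directly:
H(X,Y) = -Σ p(x,y) log p(x,y) = 2.5850 bits

Right side — compute H(Y|X) from the conditional distributions:
P(X) = (1/2, 1/2), so H(X) = 1.0000 bits
H(Y|X) = Σ_x P(X=x) · H(Y|X=x):
  P(Y|X=0) = (1/3, 1/3, 1/3), H(Y|X=0) = 1.5850, weight P(X=0) = 1/2
  P(Y|X=1) = (1/3, 1/3, 1/3), H(Y|X=1) = 1.5850, weight P(X=1) = 1/2
H(Y|X) = 1.5850 bits

H(X) + H(Y|X) = 1.0000 + 1.5850 = 2.5850 bits

Both sides equal 2.5850 bits. ✓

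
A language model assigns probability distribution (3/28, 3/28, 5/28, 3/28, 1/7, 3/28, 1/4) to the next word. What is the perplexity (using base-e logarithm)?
6.6157

Perplexity is e^H (or exp(H) for natural log).

First, H = -Σ p log p = 1.8895 nats
Perplexity = e^1.8895 = 6.6157

Interpretation: The model's uncertainty is equivalent to choosing uniformly among 6.6 options.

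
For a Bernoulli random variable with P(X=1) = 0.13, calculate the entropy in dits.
0.1678 dits

The binary entropy function is:
H(p) = -p log(p) - (1-p) log(1-p)

H(0.13) = -0.13 × log_10(0.13) - 0.87 × log_10(0.87)
H(0.13) = 0.1678 dits

Note: Binary entropy is maximized at p=0.5 (H=1 bit) and minimized at p=0 or p=1 (H=0).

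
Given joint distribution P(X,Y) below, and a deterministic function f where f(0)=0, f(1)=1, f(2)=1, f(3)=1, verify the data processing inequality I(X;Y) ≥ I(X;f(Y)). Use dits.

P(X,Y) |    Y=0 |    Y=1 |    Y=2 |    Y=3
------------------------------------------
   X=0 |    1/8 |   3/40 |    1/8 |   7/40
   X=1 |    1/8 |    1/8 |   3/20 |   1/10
I(X;Y) = 0.0077, I(X;f(Y)) = 0.0000, inequality holds: 0.0077 ≥ 0.0000

Data Processing Inequality: For any Markov chain X → Y → Z, we have I(X;Y) ≥ I(X;Z).

Here Z = f(Y) is a deterministic function of Y, forming X → Y → Z.

Original I(X;Y) = 0.0077 dits

After applying f:
P(X,Z) where Z=f(Y):
- P(X,Z=0) = P(X,Y=0)
- P(X,Z=1) = P(X,Y=1) + P(X,Y=2) + P(X,Y=3)

I(X;Z) = I(X;f(Y)) = 0.0000 dits

Verification: 0.0077 ≥ 0.0000 ✓

Information cannot be created by processing; the function f can only lose information about X.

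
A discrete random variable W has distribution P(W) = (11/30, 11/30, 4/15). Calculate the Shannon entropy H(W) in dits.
0.4726 dits

Shannon entropy is H(X) = -Σ p(x) log p(x).

For P = (11/30, 11/30, 4/15):
H = -11/30 × log_10(11/30) -11/30 × log_10(11/30) -4/15 × log_10(4/15)
H = 0.4726 dits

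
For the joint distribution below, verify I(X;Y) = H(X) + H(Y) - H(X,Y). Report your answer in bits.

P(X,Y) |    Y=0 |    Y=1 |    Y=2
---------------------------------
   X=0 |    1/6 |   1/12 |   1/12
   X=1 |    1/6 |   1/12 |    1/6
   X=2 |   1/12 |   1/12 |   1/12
I(X;Y) = 0.0242 bits

Mutual information has multiple equivalent forms:
- I(X;Y) = H(X) - H(X|Y)
- I(X;Y) = H(Y) - H(Y|X)
- I(X;Y) = H(X) + H(Y) - H(X,Y)

Computing all quantities:
H(X) = 1.5546, H(Y) = 1.5546, H(X,Y) = 3.0850
H(X|Y) = 1.5304, H(Y|X) = 1.5304

Verification:
H(X) - H(X|Y) = 1.5546 - 1.5304 = 0.0242
H(Y) - H(Y|X) = 1.5546 - 1.5304 = 0.0242
H(X) + H(Y) - H(X,Y) = 1.5546 + 1.5546 - 3.0850 = 0.0242

All forms give I(X;Y) = 0.0242 bits. ✓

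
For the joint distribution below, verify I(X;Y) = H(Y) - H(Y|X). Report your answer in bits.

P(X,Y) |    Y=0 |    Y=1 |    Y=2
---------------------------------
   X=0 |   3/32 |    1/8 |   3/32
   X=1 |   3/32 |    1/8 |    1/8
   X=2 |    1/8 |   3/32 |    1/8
I(X;Y) = 0.0114 bits

Mutual information has multiple equivalent forms:
- I(X;Y) = H(X) - H(X|Y)
- I(X;Y) = H(Y) - H(Y|X)
- I(X;Y) = H(X) + H(Y) - H(X,Y)

Computing all quantities:
H(X) = 1.5835, H(Y) = 1.5835, H(X,Y) = 3.1556
H(X|Y) = 1.5721, H(Y|X) = 1.5721

Verification:
H(X) - H(X|Y) = 1.5835 - 1.5721 = 0.0114
H(Y) - H(Y|X) = 1.5835 - 1.5721 = 0.0114
H(X) + H(Y) - H(X,Y) = 1.5835 + 1.5835 - 3.1556 = 0.0114

All forms give I(X;Y) = 0.0114 bits. ✓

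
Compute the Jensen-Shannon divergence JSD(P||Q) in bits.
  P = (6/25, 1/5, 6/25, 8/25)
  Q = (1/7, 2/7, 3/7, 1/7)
0.0590 bits

Jensen-Shannon divergence is:
JSD(P||Q) = 0.5 × D_KL(P||M) + 0.5 × D_KL(Q||M)
where M = 0.5 × (P + Q) is the mixture distribution.

M = 0.5 × (6/25, 1/5, 6/25, 8/25) + 0.5 × (1/7, 2/7, 3/7, 1/7) = (0.191429, 0.242857, 0.334286, 0.231429)

D_KL(P||M) = 0.0571 bits
D_KL(Q||M) = 0.0609 bits

JSD(P||Q) = 0.5 × 0.0571 + 0.5 × 0.0609 = 0.0590 bits

Unlike KL divergence, JSD is symmetric and bounded: 0 ≤ JSD ≤ log(2).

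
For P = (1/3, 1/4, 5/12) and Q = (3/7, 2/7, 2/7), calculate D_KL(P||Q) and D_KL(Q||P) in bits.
D_KL(P||Q) = 0.0578, D_KL(Q||P) = 0.0549

KL divergence is not symmetric: D_KL(P||Q) ≠ D_KL(Q||P) in general.

D_KL(P||Q) = 0.0578 bits
D_KL(Q||P) = 0.0549 bits

No, they are not equal!

This asymmetry is why KL divergence is not a true distance metric.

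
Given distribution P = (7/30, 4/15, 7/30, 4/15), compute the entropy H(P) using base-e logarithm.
1.3841 nats

Shannon entropy is H(X) = -Σ p(x) log p(x).

For P = (7/30, 4/15, 7/30, 4/15):
H = -7/30 × log_e(7/30) -4/15 × log_e(4/15) -7/30 × log_e(7/30) -4/15 × log_e(4/15)
H = 1.3841 nats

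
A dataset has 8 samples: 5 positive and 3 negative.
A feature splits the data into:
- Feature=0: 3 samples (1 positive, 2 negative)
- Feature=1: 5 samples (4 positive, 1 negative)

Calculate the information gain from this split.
0.1589 bits

Information Gain = H(Y) - H(Y|Feature)

Before split:
P(positive) = 5/8 = 0.6250
H(Y) = 0.9544 bits

After split:
Feature=0: H = 0.9183 bits (weight = 3/8)
Feature=1: H = 0.7219 bits (weight = 5/8)
H(Y|Feature) = (3/8)×0.9183 + (5/8)×0.7219 = 0.7956 bits

Information Gain = 0.9544 - 0.7956 = 0.1589 bits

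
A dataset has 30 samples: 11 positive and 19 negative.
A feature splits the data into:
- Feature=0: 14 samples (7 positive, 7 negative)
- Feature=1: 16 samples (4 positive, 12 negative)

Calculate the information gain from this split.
0.0487 bits

Information Gain = H(Y) - H(Y|Feature)

Before split:
P(positive) = 11/30 = 0.3667
H(Y) = 0.9481 bits

After split:
Feature=0: H = 1.0000 bits (weight = 14/30)
Feature=1: H = 0.8113 bits (weight = 16/30)
H(Y|Feature) = (14/30)×1.0000 + (16/30)×0.8113 = 0.8993 bits

Information Gain = 0.9481 - 0.8993 = 0.0487 bits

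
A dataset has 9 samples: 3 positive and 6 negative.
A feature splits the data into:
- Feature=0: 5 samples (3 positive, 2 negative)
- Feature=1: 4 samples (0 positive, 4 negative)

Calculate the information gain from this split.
0.3789 bits

Information Gain = H(Y) - H(Y|Feature)

Before split:
P(positive) = 3/9 = 0.3333
H(Y) = 0.9183 bits

After split:
Feature=0: H = 0.9710 bits (weight = 5/9)
Feature=1: H = 0.0000 bits (weight = 4/9)
H(Y|Feature) = (5/9)×0.9710 + (4/9)×0.0000 = 0.5394 bits

Information Gain = 0.9183 - 0.5394 = 0.3789 bits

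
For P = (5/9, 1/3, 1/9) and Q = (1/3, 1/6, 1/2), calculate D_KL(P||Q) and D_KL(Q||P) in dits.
D_KL(P||Q) = 0.1510, D_KL(Q||P) = 0.2025

KL divergence is not symmetric: D_KL(P||Q) ≠ D_KL(Q||P) in general.

D_KL(P||Q) = 0.1510 dits
D_KL(Q||P) = 0.2025 dits

No, they are not equal!

This asymmetry is why KL divergence is not a true distance metric.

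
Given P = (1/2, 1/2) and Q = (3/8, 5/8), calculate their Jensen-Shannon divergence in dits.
0.0035 dits

Jensen-Shannon divergence is:
JSD(P||Q) = 0.5 × D_KL(P||M) + 0.5 × D_KL(Q||M)
where M = 0.5 × (P + Q) is the mixture distribution.

M = 0.5 × (1/2, 1/2) + 0.5 × (3/8, 5/8) = (7/16, 9/16)

D_KL(P||M) = 0.0034 dits
D_KL(Q||M) = 0.0035 dits

JSD(P||Q) = 0.5 × 0.0034 + 0.5 × 0.0035 = 0.0035 dits

Unlike KL divergence, JSD is symmetric and bounded: 0 ≤ JSD ≤ log(2).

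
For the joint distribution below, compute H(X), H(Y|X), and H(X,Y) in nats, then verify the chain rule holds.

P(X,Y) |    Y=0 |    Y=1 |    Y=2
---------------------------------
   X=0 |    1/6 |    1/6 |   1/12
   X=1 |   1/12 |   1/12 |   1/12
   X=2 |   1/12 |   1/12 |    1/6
H(X,Y) = 2.1383, H(X) = 1.0776, H(Y|X) = 1.0608 (all in nats)

Chain rule: H(X,Y) = H(X) + H(Y|X)

Left side — joint entropy directly:
H(X,Y) = -Σ p(x,y) log p(x,y) = 2.1383 nats

Right side — compute H(Y|X) from the conditional distributions:
P(X) = (5/12, 1/4, 1/3), so H(X) = 1.0776 nats
H(Y|X) = Σ_x P(X=x) · H(Y|X=x):
  P(Y|X=0) = (2/5, 2/5, 1/5), H(Y|X=0) = 1.0549, weight P(X=0) = 5/12
  P(Y|X=1) = (1/3, 1/3, 1/3), H(Y|X=1) = 1.0986, weight P(X=1) = 1/4
  P(Y|X=2) = (1/4, 1/4, 1/2), H(Y|X=2) = 1.0397, weight P(X=2) = 1/3
H(Y|X) = 1.0608 nats

H(X) + H(Y|X) = 1.0776 + 1.0608 = 2.1383 nats

Both sides equal 2.1383 nats. ✓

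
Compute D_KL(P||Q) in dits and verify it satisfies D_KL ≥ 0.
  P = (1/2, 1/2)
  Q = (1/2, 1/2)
0.0000 dits

KL divergence satisfies the Gibbs inequality: D_KL(P||Q) ≥ 0 for all distributions P, Q.

D_KL(P||Q) = Σ p(x) log(p(x)/q(x))
Term by term:
  x=0: 1/2 × log_10[(1/2)/(1/2)] = 0.0000
  x=1: 1/2 × log_10[(1/2)/(1/2)] = 0.0000
D_KL(P||Q) = 0.0000 dits

D_KL(P||Q) = 0.0000 ≥ 0 ✓

This non-negativity is a fundamental property: relative entropy cannot be negative because it measures how different Q is from P.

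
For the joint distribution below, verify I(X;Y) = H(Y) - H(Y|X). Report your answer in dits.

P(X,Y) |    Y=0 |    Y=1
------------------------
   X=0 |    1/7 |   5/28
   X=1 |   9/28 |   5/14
I(X;Y) = 0.0002 dits

Mutual information has multiple equivalent forms:
- I(X;Y) = H(X) - H(X|Y)
- I(X;Y) = H(Y) - H(Y|X)
- I(X;Y) = H(X) + H(Y) - H(X,Y)

Computing all quantities:
H(X) = 0.2727, H(Y) = 0.2999, H(X,Y) = 0.5725
H(X|Y) = 0.2725, H(Y|X) = 0.2998

Verification:
H(X) - H(X|Y) = 0.2727 - 0.2725 = 0.0002
H(Y) - H(Y|X) = 0.2999 - 0.2998 = 0.0002
H(X) + H(Y) - H(X,Y) = 0.2727 + 0.2999 - 0.5725 = 0.0002

All forms give I(X;Y) = 0.0002 dits. ✓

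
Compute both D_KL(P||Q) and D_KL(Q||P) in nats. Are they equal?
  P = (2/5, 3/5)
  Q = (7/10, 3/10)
D_KL(P||Q) = 0.1920, D_KL(Q||P) = 0.1838

KL divergence is not symmetric: D_KL(P||Q) ≠ D_KL(Q||P) in general.

D_KL(P||Q) = 0.1920 nats
D_KL(Q||P) = 0.1838 nats

No, they are not equal!

This asymmetry is why KL divergence is not a true distance metric.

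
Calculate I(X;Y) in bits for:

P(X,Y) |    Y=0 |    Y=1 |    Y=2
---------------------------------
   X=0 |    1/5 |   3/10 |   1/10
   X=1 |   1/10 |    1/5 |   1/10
0.0100 bits

Mutual information: I(X;Y) = H(X) + H(Y) - H(X,Y)

Marginals:
P(X) = (3/5, 2/5), H(X) = 0.9710 bits
P(Y) = (3/10, 1/2, 1/5), H(Y) = 1.4855 bits

Joint entropy: H(X,Y) = 2.4464 bits

I(X;Y) = 0.9710 + 1.4855 - 2.4464 = 0.0100 bits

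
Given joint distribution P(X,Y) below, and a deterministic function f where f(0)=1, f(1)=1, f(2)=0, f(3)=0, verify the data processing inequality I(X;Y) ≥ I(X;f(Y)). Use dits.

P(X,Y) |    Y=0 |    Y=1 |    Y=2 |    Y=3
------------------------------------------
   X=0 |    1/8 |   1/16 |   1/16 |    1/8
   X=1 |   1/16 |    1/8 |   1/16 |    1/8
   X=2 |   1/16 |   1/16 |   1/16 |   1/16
I(X;Y) = 0.0116, I(X;f(Y)) = 0.0000, inequality holds: 0.0116 ≥ 0.0000

Data Processing Inequality: For any Markov chain X → Y → Z, we have I(X;Y) ≥ I(X;Z).

Here Z = f(Y) is a deterministic function of Y, forming X → Y → Z.

Original I(X;Y) = 0.0116 dits

After applying f:
P(X,Z) where Z=f(Y):
- P(X,Z=0) = P(X,Y=2) + P(X,Y=3)
- P(X,Z=1) = P(X,Y=0) + P(X,Y=1)

I(X;Z) = I(X;f(Y)) = 0.0000 dits

Verification: 0.0116 ≥ 0.0000 ✓

Information cannot be created by processing; the function f can only lose information about X.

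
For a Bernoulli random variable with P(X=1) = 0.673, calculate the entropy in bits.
0.9118 bits

The binary entropy function is:
H(p) = -p log(p) - (1-p) log(1-p)

H(0.673) = -0.673 × log_2(0.673) - 0.327 × log_2(0.327)
H(0.673) = 0.9118 bits

Note: Binary entropy is maximized at p=0.5 (H=1 bit) and minimized at p=0 or p=1 (H=0).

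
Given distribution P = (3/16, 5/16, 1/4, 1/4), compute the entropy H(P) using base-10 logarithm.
0.5952 dits

Shannon entropy is H(X) = -Σ p(x) log p(x).

For P = (3/16, 5/16, 1/4, 1/4):
H = -3/16 × log_10(3/16) -5/16 × log_10(5/16) -1/4 × log_10(1/4) -1/4 × log_10(1/4)
H = 0.5952 dits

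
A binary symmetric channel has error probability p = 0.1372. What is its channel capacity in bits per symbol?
0.4231 bits

For a binary symmetric channel (BSC) with error probability p:
Capacity C = 1 - H(p) bits per symbol

where H(p) = -p log₂(p) - (1-p) log₂(1-p) is the binary entropy function.

H(0.1372) = 0.5769 bits
C = 1 - 0.5769 = 0.4231 bits per symbol

This means we can reliably transmit up to 0.4231 bits of information per channel use.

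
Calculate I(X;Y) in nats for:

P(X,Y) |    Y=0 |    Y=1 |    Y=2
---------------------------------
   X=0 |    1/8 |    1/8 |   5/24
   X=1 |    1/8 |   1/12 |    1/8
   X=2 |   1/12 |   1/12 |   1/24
0.0238 nats

Mutual information: I(X;Y) = H(X) + H(Y) - H(X,Y)

Marginals:
P(X) = (11/24, 1/3, 5/24), H(X) = 1.0506 nats
P(Y) = (1/3, 7/24, 3/8), H(Y) = 1.0934 nats

Joint entropy: H(X,Y) = 2.1202 nats

I(X;Y) = 1.0506 + 1.0934 - 2.1202 = 0.0238 nats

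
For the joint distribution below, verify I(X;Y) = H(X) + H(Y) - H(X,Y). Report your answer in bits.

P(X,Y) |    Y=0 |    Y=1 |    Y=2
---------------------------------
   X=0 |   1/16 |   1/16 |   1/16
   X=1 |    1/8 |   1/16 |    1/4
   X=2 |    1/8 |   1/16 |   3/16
I(X;Y) = 0.0296 bits

Mutual information has multiple equivalent forms:
- I(X;Y) = H(X) - H(X|Y)
- I(X;Y) = H(Y) - H(Y|X)
- I(X;Y) = H(X) + H(Y) - H(X,Y)

Computing all quantities:
H(X) = 1.5052, H(Y) = 1.4772, H(X,Y) = 2.9528
H(X|Y) = 1.4756, H(Y|X) = 1.4476

Verification:
H(X) - H(X|Y) = 1.5052 - 1.4756 = 0.0296
H(Y) - H(Y|X) = 1.4772 - 1.4476 = 0.0296
H(X) + H(Y) - H(X,Y) = 1.5052 + 1.4772 - 2.9528 = 0.0296

All forms give I(X;Y) = 0.0296 bits. ✓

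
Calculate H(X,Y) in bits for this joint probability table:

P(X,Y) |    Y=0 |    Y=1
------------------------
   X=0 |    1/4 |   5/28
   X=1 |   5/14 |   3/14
1.9506 bits

Joint entropy is H(X,Y) = -Σ_{x,y} p(x,y) log p(x,y).

Summing over all non-zero entries:
H(X,Y) = -[1/4·log_2(1/4) + 5/28·log_2(5/28) + 5/14·log_2(5/14) + 3/14·log_2(3/14)]
H(X,Y) = 1.9506 bits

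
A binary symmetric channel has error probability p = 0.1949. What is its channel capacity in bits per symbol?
0.2884 bits

For a binary symmetric channel (BSC) with error probability p:
Capacity C = 1 - H(p) bits per symbol

where H(p) = -p log₂(p) - (1-p) log₂(1-p) is the binary entropy function.

H(0.1949) = 0.7116 bits
C = 1 - 0.7116 = 0.2884 bits per symbol

This means we can reliably transmit up to 0.2884 bits of information per channel use.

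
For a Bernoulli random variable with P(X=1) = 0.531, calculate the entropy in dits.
0.3002 dits

The binary entropy function is:
H(p) = -p log(p) - (1-p) log(1-p)

H(0.531) = -0.531 × log_10(0.531) - 0.469 × log_10(0.469)
H(0.531) = 0.3002 dits

Note: Binary entropy is maximized at p=0.5 (H=1 bit) and minimized at p=0 or p=1 (H=0).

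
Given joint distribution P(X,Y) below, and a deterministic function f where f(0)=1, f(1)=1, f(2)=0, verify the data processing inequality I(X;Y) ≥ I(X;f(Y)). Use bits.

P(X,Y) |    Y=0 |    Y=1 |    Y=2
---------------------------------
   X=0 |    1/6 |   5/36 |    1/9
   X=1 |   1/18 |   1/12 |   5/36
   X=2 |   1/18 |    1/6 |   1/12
I(X;Y) = 0.0680, I(X;f(Y)) = 0.0336, inequality holds: 0.0680 ≥ 0.0336

Data Processing Inequality: For any Markov chain X → Y → Z, we have I(X;Y) ≥ I(X;Z).

Here Z = f(Y) is a deterministic function of Y, forming X → Y → Z.

Original I(X;Y) = 0.0680 bits

After applying f:
P(X,Z) where Z=f(Y):
- P(X,Z=0) = P(X,Y=2)
- P(X,Z=1) = P(X,Y=0) + P(X,Y=1)

I(X;Z) = I(X;f(Y)) = 0.0336 bits

Verification: 0.0680 ≥ 0.0336 ✓

Information cannot be created by processing; the function f can only lose information about X.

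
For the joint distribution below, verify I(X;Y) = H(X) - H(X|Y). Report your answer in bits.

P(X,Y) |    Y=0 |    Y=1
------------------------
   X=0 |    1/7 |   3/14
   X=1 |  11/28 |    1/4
I(X;Y) = 0.0298 bits

Mutual information has multiple equivalent forms:
- I(X;Y) = H(X) - H(X|Y)
- I(X;Y) = H(Y) - H(Y|X)
- I(X;Y) = H(X) + H(Y) - H(X,Y)

Computing all quantities:
H(X) = 0.9403, H(Y) = 0.9963, H(X,Y) = 1.9068
H(X|Y) = 0.9105, H(Y|X) = 0.9665

Verification:
H(X) - H(X|Y) = 0.9403 - 0.9105 = 0.0298
H(Y) - H(Y|X) = 0.9963 - 0.9665 = 0.0298
H(X) + H(Y) - H(X,Y) = 0.9403 + 0.9963 - 1.9068 = 0.0298

All forms give I(X;Y) = 0.0298 bits. ✓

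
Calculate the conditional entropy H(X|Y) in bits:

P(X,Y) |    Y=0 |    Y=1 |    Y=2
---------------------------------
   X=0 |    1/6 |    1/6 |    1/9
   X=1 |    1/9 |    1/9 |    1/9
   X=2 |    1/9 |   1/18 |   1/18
1.5145 bits

Using the chain rule: H(X|Y) = H(X,Y) - H(Y)

First, compute H(X,Y) = 3.0860 bits

Marginal P(Y) = (7/18, 1/3, 5/18)
H(Y) = 1.5715 bits

H(X|Y) = H(X,Y) - H(Y) = 3.0860 - 1.5715 = 1.5145 bits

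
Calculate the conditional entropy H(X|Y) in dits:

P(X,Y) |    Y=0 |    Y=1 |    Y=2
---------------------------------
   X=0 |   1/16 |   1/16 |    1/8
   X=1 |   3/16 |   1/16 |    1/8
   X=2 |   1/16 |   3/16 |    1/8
0.4369 dits

Using the chain rule: H(X|Y) = H(X,Y) - H(Y)

First, compute H(X,Y) = 0.9123 dits

Marginal P(Y) = (5/16, 5/16, 3/8)
H(Y) = 0.4755 dits

H(X|Y) = H(X,Y) - H(Y) = 0.9123 - 0.4755 = 0.4369 dits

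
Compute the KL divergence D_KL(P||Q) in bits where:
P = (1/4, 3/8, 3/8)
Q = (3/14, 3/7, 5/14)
0.0098 bits

KL divergence: D_KL(P||Q) = Σ p(x) log(p(x)/q(x))

Computing term by term:
  x=0: 1/4 × log_2[(1/4)/(3/14)] = 1/4 × 0.2224 = 0.0556
  x=1: 3/8 × log_2[(3/8)/(3/7)] = 3/8 × -0.1926 = -0.0722
  x=2: 3/8 × log_2[(3/8)/(5/14)] = 3/8 × 0.0704 = 0.0264

D_KL(P||Q) = 0.0098 bits

Note: KL divergence is always non-negative and equals 0 iff P = Q.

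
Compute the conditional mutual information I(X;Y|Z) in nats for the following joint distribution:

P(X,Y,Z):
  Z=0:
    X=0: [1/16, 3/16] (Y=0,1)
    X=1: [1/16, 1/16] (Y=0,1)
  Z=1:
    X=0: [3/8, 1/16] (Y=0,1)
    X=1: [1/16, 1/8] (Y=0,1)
0.0945 nats

Conditional mutual information: I(X;Y|Z) = H(X|Z) + H(Y|Z) - H(X,Y|Z)

H(Z) = 0.6616
H(X,Z) = 1.2820 → H(X|Z) = 0.6205
H(Y,Z) = 1.2820 → H(Y|Z) = 0.6205
H(X,Y,Z) = 1.8080 → H(X,Y|Z) = 1.1465

I(X;Y|Z) = 0.6205 + 0.6205 - 1.1465 = 0.0945 nats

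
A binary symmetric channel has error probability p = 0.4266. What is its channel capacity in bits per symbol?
0.0156 bits

For a binary symmetric channel (BSC) with error probability p:
Capacity C = 1 - H(p) bits per symbol

where H(p) = -p log₂(p) - (1-p) log₂(1-p) is the binary entropy function.

H(0.4266) = 0.9844 bits
C = 1 - 0.9844 = 0.0156 bits per symbol

This means we can reliably transmit up to 0.0156 bits of information per channel use.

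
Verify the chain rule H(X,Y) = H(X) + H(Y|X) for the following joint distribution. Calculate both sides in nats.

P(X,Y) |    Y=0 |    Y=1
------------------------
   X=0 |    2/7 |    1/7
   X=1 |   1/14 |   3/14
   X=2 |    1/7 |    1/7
H(X,Y) = 1.7105, H(X) = 1.0790, H(Y|X) = 0.6315 (all in nats)

Chain rule: H(X,Y) = H(X) + H(Y|X)

Left side — joint entropy directly:
H(X,Y) = -Σ p(x,y) log p(x,y) = 1.7105 nats

Right side — compute H(Y|X) from the conditional distributions:
P(X) = (3/7, 2/7, 2/7), so H(X) = 1.0790 nats
H(Y|X) = Σ_x P(X=x) · H(Y|X=x):
  P(Y|X=0) = (2/3, 1/3), H(Y|X=0) = 0.6365, weight P(X=0) = 3/7
  P(Y|X=1) = (1/4, 3/4), H(Y|X=1) = 0.5623, weight P(X=1) = 2/7
  P(Y|X=2) = (1/2, 1/2), H(Y|X=2) = 0.6931, weight P(X=2) = 2/7
H(Y|X) = 0.6315 nats

H(X) + H(Y|X) = 1.0790 + 0.6315 = 1.7105 nats

Both sides equal 1.7105 nats. ✓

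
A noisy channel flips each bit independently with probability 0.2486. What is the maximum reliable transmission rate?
0.1909 bits

For a binary symmetric channel (BSC) with error probability p:
Capacity C = 1 - H(p) bits per symbol

where H(p) = -p log₂(p) - (1-p) log₂(1-p) is the binary entropy function.

H(0.2486) = 0.8091 bits
C = 1 - 0.8091 = 0.1909 bits per symbol

This means we can reliably transmit up to 0.1909 bits of information per channel use.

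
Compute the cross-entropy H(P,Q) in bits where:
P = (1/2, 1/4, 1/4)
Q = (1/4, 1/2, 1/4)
1.7500 bits

Cross-entropy: H(P,Q) = -Σ p(x) log q(x)

Alternatively: H(P,Q) = H(P) + D_KL(P||Q)
H(P) = 1.5000 bits
D_KL(P||Q) = 0.2500 bits

H(P,Q) = 1.5000 + 0.2500 = 1.7500 bits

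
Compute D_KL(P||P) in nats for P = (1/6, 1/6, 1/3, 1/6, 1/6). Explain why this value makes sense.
0.0000 nats

KL divergence satisfies the Gibbs inequality: D_KL(P||Q) ≥ 0 for all distributions P, Q.

D_KL(P||Q) = Σ p(x) log(p(x)/q(x))
Each term is p(x) × log_e(p(x)/p(x)) = p(x) × log_e(1) = 0, so the sum is 0.
D_KL(P||Q) = 0.0000 nats

When P = Q, the KL divergence is exactly 0, as there is no 'divergence' between identical distributions.

This non-negativity is a fundamental property: relative entropy cannot be negative because it measures how different Q is from P.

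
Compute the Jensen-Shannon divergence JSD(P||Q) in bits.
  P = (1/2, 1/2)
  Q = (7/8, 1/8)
0.1243 bits

Jensen-Shannon divergence is:
JSD(P||Q) = 0.5 × D_KL(P||M) + 0.5 × D_KL(Q||M)
where M = 0.5 × (P + Q) is the mixture distribution.

M = 0.5 × (1/2, 1/2) + 0.5 × (7/8, 1/8) = (11/16, 5/16)

D_KL(P||M) = 0.1093 bits
D_KL(Q||M) = 0.1392 bits

JSD(P||Q) = 0.5 × 0.1093 + 0.5 × 0.1392 = 0.1243 bits

Unlike KL divergence, JSD is symmetric and bounded: 0 ≤ JSD ≤ log(2).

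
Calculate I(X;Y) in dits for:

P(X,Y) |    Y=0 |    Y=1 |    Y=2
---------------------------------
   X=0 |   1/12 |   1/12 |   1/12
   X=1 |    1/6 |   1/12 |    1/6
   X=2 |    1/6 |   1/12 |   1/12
0.0073 dits

Mutual information: I(X;Y) = H(X) + H(Y) - H(X,Y)

Marginals:
P(X) = (1/4, 5/12, 1/3), H(X) = 0.4680 dits
P(Y) = (5/12, 1/4, 1/3), H(Y) = 0.4680 dits

Joint entropy: H(X,Y) = 0.9287 dits

I(X;Y) = 0.4680 + 0.4680 - 0.9287 = 0.0073 dits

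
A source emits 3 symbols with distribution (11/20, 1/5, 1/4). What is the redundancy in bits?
0.1462 bits

Redundancy measures how far a source is from maximum entropy:
R = H_max - H(X)

Maximum entropy for 3 symbols: H_max = log_2(3) = 1.5850 bits
Actual entropy: H(X) = 1.4388 bits
Redundancy: R = 1.5850 - 1.4388 = 0.1462 bits

This redundancy represents potential for compression: the source could be compressed by 0.1462 bits per symbol.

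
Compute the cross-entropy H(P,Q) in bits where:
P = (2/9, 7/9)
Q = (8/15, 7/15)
1.0567 bits

Cross-entropy: H(P,Q) = -Σ p(x) log q(x)

Alternatively: H(P,Q) = H(P) + D_KL(P||Q)
H(P) = 0.7642 bits
D_KL(P||Q) = 0.2925 bits

H(P,Q) = 0.7642 + 0.2925 = 1.0567 bits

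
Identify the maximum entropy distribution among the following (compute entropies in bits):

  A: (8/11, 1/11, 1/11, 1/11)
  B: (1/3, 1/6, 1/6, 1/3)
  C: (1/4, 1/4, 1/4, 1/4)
C

For a discrete distribution over n outcomes, entropy is maximized by the uniform distribution.

Computing entropies:
H(A) = 1.2776 bits
H(B) = 1.9183 bits
H(C) = 2.0000 bits

The uniform distribution (where all probabilities equal 1/4) achieves the maximum entropy of log_2(4) = 2.0000 bits.

Distribution C has the highest entropy.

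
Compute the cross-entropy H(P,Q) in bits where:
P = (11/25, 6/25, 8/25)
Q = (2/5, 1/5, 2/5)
1.5619 bits

Cross-entropy: H(P,Q) = -Σ p(x) log q(x)

Alternatively: H(P,Q) = H(P) + D_KL(P||Q)
H(P) = 1.5413 bits
D_KL(P||Q) = 0.0206 bits

H(P,Q) = 1.5413 + 0.0206 = 1.5619 bits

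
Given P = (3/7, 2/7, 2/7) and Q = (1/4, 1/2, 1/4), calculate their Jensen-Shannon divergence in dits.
0.0118 dits

Jensen-Shannon divergence is:
JSD(P||Q) = 0.5 × D_KL(P||M) + 0.5 × D_KL(Q||M)
where M = 0.5 × (P + Q) is the mixture distribution.

M = 0.5 × (3/7, 2/7, 2/7) + 0.5 × (1/4, 1/2, 1/4) = (0.339286, 11/28, 0.267857)

D_KL(P||M) = 0.0120 dits
D_KL(Q||M) = 0.0117 dits

JSD(P||Q) = 0.5 × 0.0120 + 0.5 × 0.0117 = 0.0118 dits

Unlike KL divergence, JSD is symmetric and bounded: 0 ≤ JSD ≤ log(2).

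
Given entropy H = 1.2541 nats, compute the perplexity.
3.5047

Perplexity is e^H (or exp(H) for natural log).

H = 1.2541 nats
Perplexity = e^1.2541 = 3.5047

Interpretation: The model's uncertainty is equivalent to choosing uniformly among 3.5 options.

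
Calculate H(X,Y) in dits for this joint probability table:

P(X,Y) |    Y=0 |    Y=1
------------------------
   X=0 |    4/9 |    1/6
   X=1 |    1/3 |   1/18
0.5150 dits

Joint entropy is H(X,Y) = -Σ_{x,y} p(x,y) log p(x,y).

Summing over all non-zero entries:
H(X,Y) = -[4/9·log_10(4/9) + 1/6·log_10(1/6) + 1/3·log_10(1/3) + 1/18·log_10(1/18)]
H(X,Y) = 0.5150 dits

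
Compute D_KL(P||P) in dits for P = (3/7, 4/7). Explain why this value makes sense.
0.0000 dits

KL divergence satisfies the Gibbs inequality: D_KL(P||Q) ≥ 0 for all distributions P, Q.

D_KL(P||Q) = Σ p(x) log(p(x)/q(x))
Each term is p(x) × log_10(p(x)/p(x)) = p(x) × log_10(1) = 0, so the sum is 0.
D_KL(P||Q) = 0.0000 dits

When P = Q, the KL divergence is exactly 0, as there is no 'divergence' between identical distributions.

This non-negativity is a fundamental property: relative entropy cannot be negative because it measures how different Q is from P.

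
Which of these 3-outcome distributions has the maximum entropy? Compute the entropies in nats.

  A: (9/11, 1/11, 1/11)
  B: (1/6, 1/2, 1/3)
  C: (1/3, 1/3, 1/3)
C

For a discrete distribution over n outcomes, entropy is maximized by the uniform distribution.

Computing entropies:
H(A) = 0.6002 nats
H(B) = 1.0114 nats
H(C) = 1.0986 nats

The uniform distribution (where all probabilities equal 1/3) achieves the maximum entropy of log_e(3) = 1.0986 nats.

Distribution C has the highest entropy.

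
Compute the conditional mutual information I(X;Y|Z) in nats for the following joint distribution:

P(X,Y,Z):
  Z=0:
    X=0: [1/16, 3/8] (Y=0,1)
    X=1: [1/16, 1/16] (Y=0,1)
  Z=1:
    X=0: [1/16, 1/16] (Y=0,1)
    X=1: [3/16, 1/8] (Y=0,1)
0.0337 nats

Conditional mutual information: I(X;Y|Z) = H(X|Z) + H(Y|Z) - H(X,Y|Z)

H(Z) = 0.6853
H(X,Z) = 1.2450 → H(X|Z) = 0.5597
H(Y,Z) = 1.2820 → H(Y|Z) = 0.5967
H(X,Y,Z) = 1.8080 → H(X,Y|Z) = 1.1227

I(X;Y|Z) = 0.5597 + 0.5967 - 1.1227 = 0.0337 nats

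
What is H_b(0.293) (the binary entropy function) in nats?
0.6048 nats

The binary entropy function is:
H(p) = -p log(p) - (1-p) log(1-p)

H(0.293) = -0.293 × log_e(0.293) - 0.707 × log_e(0.707)
H(0.293) = 0.6048 nats

Note: Binary entropy is maximized at p=0.5 (H=1 bit) and minimized at p=0 or p=1 (H=0).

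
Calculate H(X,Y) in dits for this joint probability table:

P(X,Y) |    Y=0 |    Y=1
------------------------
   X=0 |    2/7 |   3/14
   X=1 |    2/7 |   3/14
0.5976 dits

Joint entropy is H(X,Y) = -Σ_{x,y} p(x,y) log p(x,y).

Summing over all non-zero entries:
H(X,Y) = -[2/7·log_10(2/7) + 3/14·log_10(3/14) + 2/7·log_10(2/7) + 3/14·log_10(3/14)]
H(X,Y) = 0.5976 dits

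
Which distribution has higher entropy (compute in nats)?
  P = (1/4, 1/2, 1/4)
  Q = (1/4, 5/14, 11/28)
Q

Computing entropies in nats:
H(P) = 1.0397
H(Q) = 1.0813

Distribution Q has higher entropy.

Intuition: The distribution closer to uniform (more spread out) has higher entropy.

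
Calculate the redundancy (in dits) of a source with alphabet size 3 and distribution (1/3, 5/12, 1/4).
0.0091 dits

Redundancy measures how far a source is from maximum entropy:
R = H_max - H(X)

Maximum entropy for 3 symbols: H_max = log_10(3) = 0.4771 dits
Actual entropy: H(X) = 0.4680 dits
Redundancy: R = 0.4771 - 0.4680 = 0.0091 dits

This redundancy represents potential for compression: the source could be compressed by 0.0091 dits per symbol.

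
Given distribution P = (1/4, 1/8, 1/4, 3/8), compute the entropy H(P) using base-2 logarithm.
1.9056 bits

Shannon entropy is H(X) = -Σ p(x) log p(x).

For P = (1/4, 1/8, 1/4, 3/8):
H = -1/4 × log_2(1/4) -1/8 × log_2(1/8) -1/4 × log_2(1/4) -3/8 × log_2(3/8)
H = 1.9056 bits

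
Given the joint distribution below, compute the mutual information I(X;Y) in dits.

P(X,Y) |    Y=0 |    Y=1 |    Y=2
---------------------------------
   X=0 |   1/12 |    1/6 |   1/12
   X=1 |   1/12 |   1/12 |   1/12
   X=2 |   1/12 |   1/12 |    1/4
0.0262 dits

Mutual information: I(X;Y) = H(X) + H(Y) - H(X,Y)

Marginals:
P(X) = (1/3, 1/4, 5/12), H(X) = 0.4680 dits
P(Y) = (1/4, 1/3, 5/12), H(Y) = 0.4680 dits

Joint entropy: H(X,Y) = 0.9097 dits

I(X;Y) = 0.4680 + 0.4680 - 0.9097 = 0.0262 dits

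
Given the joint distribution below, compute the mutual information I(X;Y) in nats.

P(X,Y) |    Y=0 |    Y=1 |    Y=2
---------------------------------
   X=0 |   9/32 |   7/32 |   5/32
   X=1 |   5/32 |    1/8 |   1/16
0.0022 nats

Mutual information: I(X;Y) = H(X) + H(Y) - H(X,Y)

Marginals:
P(X) = (21/32, 11/32), H(X) = 0.6435 nats
P(Y) = (7/16, 11/32, 7/32), H(Y) = 1.0612 nats

Joint entropy: H(X,Y) = 1.7025 nats

I(X;Y) = 0.6435 + 1.0612 - 1.7025 = 0.0022 nats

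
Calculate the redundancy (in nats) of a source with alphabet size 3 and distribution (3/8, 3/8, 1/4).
0.0164 nats

Redundancy measures how far a source is from maximum entropy:
R = H_max - H(X)

Maximum entropy for 3 symbols: H_max = log_e(3) = 1.0986 nats
Actual entropy: H(X) = 1.0822 nats
Redundancy: R = 1.0986 - 1.0822 = 0.0164 nats

This redundancy represents potential for compression: the source could be compressed by 0.0164 nats per symbol.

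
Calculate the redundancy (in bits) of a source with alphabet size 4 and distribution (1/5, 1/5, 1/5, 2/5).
0.0781 bits

Redundancy measures how far a source is from maximum entropy:
R = H_max - H(X)

Maximum entropy for 4 symbols: H_max = log_2(4) = 2.0000 bits
Actual entropy: H(X) = 1.9219 bits
Redundancy: R = 2.0000 - 1.9219 = 0.0781 bits

This redundancy represents potential for compression: the source could be compressed by 0.0781 bits per symbol.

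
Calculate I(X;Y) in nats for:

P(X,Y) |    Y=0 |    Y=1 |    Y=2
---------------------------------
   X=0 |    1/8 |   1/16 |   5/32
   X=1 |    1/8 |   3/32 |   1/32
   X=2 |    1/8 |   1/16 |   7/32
0.0667 nats

Mutual information: I(X;Y) = H(X) + H(Y) - H(X,Y)

Marginals:
P(X) = (11/32, 1/4, 13/32), H(X) = 1.0796 nats
P(Y) = (3/8, 7/32, 13/32), H(Y) = 1.0662 nats

Joint entropy: H(X,Y) = 2.0791 nats

I(X;Y) = 1.0796 + 1.0662 - 2.0791 = 0.0667 nats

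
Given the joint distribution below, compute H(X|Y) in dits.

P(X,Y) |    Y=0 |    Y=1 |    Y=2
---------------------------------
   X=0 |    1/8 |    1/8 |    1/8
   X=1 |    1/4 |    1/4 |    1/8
0.2826 dits

Using the chain rule: H(X|Y) = H(X,Y) - H(Y)

First, compute H(X,Y) = 0.7526 dits

Marginal P(Y) = (3/8, 3/8, 1/4)
H(Y) = 0.4700 dits

H(X|Y) = H(X,Y) - H(Y) = 0.7526 - 0.4700 = 0.2826 dits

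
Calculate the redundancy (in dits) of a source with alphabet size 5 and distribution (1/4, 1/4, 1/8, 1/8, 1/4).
0.0217 dits

Redundancy measures how far a source is from maximum entropy:
R = H_max - H(X)

Maximum entropy for 5 symbols: H_max = log_10(5) = 0.6990 dits
Actual entropy: H(X) = 0.6773 dits
Redundancy: R = 0.6990 - 0.6773 = 0.0217 dits

This redundancy represents potential for compression: the source could be compressed by 0.0217 dits per symbol.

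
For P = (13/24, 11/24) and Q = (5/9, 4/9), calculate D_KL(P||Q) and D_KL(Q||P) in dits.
D_KL(P||Q) = 0.0002, D_KL(Q||P) = 0.0002

KL divergence is not symmetric: D_KL(P||Q) ≠ D_KL(Q||P) in general.

D_KL(P||Q) = 0.0002 dits
D_KL(Q||P) = 0.0002 dits

In this case they happen to be equal (to 4 decimal places).

This asymmetry is why KL divergence is not a true distance metric.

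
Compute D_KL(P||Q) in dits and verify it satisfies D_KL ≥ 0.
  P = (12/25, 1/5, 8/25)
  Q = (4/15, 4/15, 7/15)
0.0451 dits

KL divergence satisfies the Gibbs inequality: D_KL(P||Q) ≥ 0 for all distributions P, Q.

D_KL(P||Q) = Σ p(x) log(p(x)/q(x))
Term by term:
  x=0: 12/25 × log_10[(12/25)/(4/15)] = 0.1225
  x=1: 1/5 × log_10[(1/5)/(4/15)] = -0.0250
  x=2: 8/25 × log_10[(8/25)/(7/15)] = -0.0524
D_KL(P||Q) = 0.0451 dits

D_KL(P||Q) = 0.0451 ≥ 0 ✓

This non-negativity is a fundamental property: relative entropy cannot be negative because it measures how different Q is from P.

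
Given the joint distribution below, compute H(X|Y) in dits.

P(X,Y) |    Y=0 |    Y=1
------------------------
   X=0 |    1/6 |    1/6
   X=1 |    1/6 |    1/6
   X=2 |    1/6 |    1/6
0.4771 dits

Using the chain rule: H(X|Y) = H(X,Y) - H(Y)

First, compute H(X,Y) = 0.7782 dits

Marginal P(Y) = (1/2, 1/2)
H(Y) = 0.3010 dits

H(X|Y) = H(X,Y) - H(Y) = 0.7782 - 0.3010 = 0.4771 dits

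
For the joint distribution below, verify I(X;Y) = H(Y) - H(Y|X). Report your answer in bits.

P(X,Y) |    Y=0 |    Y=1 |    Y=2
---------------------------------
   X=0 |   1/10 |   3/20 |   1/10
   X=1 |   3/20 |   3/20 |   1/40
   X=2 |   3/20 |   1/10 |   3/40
I(X;Y) = 0.0539 bits

Mutual information has multiple equivalent forms:
- I(X;Y) = H(X) - H(X|Y)
- I(X;Y) = H(Y) - H(Y|X)
- I(X;Y) = H(X) + H(Y) - H(X,Y)

Computing all quantities:
H(X) = 1.5841, H(Y) = 1.5219, H(X,Y) = 3.0521
H(X|Y) = 1.5302, H(Y|X) = 1.4680

Verification:
H(X) - H(X|Y) = 1.5841 - 1.5302 = 0.0539
H(Y) - H(Y|X) = 1.5219 - 1.4680 = 0.0539
H(X) + H(Y) - H(X,Y) = 1.5841 + 1.5219 - 3.0521 = 0.0539

All forms give I(X;Y) = 0.0539 bits. ✓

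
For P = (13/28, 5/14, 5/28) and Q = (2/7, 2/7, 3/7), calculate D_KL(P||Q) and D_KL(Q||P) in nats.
D_KL(P||Q) = 0.1488, D_KL(Q||P) = 0.1727

KL divergence is not symmetric: D_KL(P||Q) ≠ D_KL(Q||P) in general.

D_KL(P||Q) = 0.1488 nats
D_KL(Q||P) = 0.1727 nats

No, they are not equal!

This asymmetry is why KL divergence is not a true distance metric.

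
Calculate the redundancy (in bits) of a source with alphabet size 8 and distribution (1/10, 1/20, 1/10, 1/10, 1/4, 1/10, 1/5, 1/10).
0.1586 bits

Redundancy measures how far a source is from maximum entropy:
R = H_max - H(X)

Maximum entropy for 8 symbols: H_max = log_2(8) = 3.0000 bits
Actual entropy: H(X) = 2.8414 bits
Redundancy: R = 3.0000 - 2.8414 = 0.1586 bits

This redundancy represents potential for compression: the source could be compressed by 0.1586 bits per symbol.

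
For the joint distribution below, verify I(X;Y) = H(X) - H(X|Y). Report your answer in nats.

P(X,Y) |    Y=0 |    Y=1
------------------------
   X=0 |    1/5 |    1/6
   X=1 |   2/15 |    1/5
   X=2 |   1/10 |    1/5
I(X;Y) = 0.0163 nats

Mutual information has multiple equivalent forms:
- I(X;Y) = H(X) - H(X|Y)
- I(X;Y) = H(Y) - H(Y|X)
- I(X;Y) = H(X) + H(Y) - H(X,Y)

Computing all quantities:
H(X) = 1.0953, H(Y) = 0.6842, H(X,Y) = 1.7632
H(X|Y) = 1.0790, H(Y|X) = 0.6679

Verification:
H(X) - H(X|Y) = 1.0953 - 1.0790 = 0.0163
H(Y) - H(Y|X) = 0.6842 - 0.6679 = 0.0163
H(X) + H(Y) - H(X,Y) = 1.0953 + 0.6842 - 1.7632 = 0.0163

All forms give I(X;Y) = 0.0163 nats. ✓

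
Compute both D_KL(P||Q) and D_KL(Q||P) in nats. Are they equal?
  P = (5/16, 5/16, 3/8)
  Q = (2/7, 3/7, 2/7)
D_KL(P||Q) = 0.0313, D_KL(Q||P) = 0.0321

KL divergence is not symmetric: D_KL(P||Q) ≠ D_KL(Q||P) in general.

D_KL(P||Q) = 0.0313 nats
D_KL(Q||P) = 0.0321 nats

No, they are not equal!

This asymmetry is why KL divergence is not a true distance metric.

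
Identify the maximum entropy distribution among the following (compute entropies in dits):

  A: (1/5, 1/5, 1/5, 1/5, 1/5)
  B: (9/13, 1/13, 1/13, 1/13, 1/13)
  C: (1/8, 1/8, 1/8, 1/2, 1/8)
A

For a discrete distribution over n outcomes, entropy is maximized by the uniform distribution.

Computing entropies:
H(A) = 0.6990 dits
H(B) = 0.4533 dits
H(C) = 0.6021 dits

The uniform distribution (where all probabilities equal 1/5) achieves the maximum entropy of log_10(5) = 0.6990 dits.

Distribution A has the highest entropy.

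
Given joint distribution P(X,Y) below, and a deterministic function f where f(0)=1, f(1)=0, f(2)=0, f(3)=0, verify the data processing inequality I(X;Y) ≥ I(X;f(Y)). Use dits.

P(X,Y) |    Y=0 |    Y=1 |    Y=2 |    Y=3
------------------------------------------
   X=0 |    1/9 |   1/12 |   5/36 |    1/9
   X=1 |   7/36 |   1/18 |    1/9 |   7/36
I(X;Y) = 0.0092, I(X;f(Y)) = 0.0026, inequality holds: 0.0092 ≥ 0.0026

Data Processing Inequality: For any Markov chain X → Y → Z, we have I(X;Y) ≥ I(X;Z).

Here Z = f(Y) is a deterministic function of Y, forming X → Y → Z.

Original I(X;Y) = 0.0092 dits

After applying f:
P(X,Z) where Z=f(Y):
- P(X,Z=0) = P(X,Y=1) + P(X,Y=2) + P(X,Y=3)
- P(X,Z=1) = P(X,Y=0)

I(X;Z) = I(X;f(Y)) = 0.0026 dits

Verification: 0.0092 ≥ 0.0026 ✓

Information cannot be created by processing; the function f can only lose information about X.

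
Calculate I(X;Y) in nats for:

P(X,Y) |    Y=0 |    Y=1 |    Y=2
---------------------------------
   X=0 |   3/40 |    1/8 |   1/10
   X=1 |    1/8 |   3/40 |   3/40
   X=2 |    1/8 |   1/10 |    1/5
0.0291 nats

Mutual information: I(X;Y) = H(X) + H(Y) - H(X,Y)

Marginals:
P(X) = (3/10, 11/40, 17/40), H(X) = 1.0799 nats
P(Y) = (13/40, 3/10, 3/8), H(Y) = 1.0943 nats

Joint entropy: H(X,Y) = 2.1450 nats

I(X;Y) = 1.0799 + 1.0943 - 2.1450 = 0.0291 nats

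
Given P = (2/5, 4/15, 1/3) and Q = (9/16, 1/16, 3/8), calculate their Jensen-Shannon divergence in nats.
0.0416 nats

Jensen-Shannon divergence is:
JSD(P||Q) = 0.5 × D_KL(P||M) + 0.5 × D_KL(Q||M)
where M = 0.5 × (P + Q) is the mixture distribution.

M = 0.5 × (2/5, 4/15, 1/3) + 0.5 × (9/16, 1/16, 3/8) = (0.48125, 0.164583, 0.354167)

D_KL(P||M) = 0.0345 nats
D_KL(Q||M) = 0.0487 nats

JSD(P||Q) = 0.5 × 0.0345 + 0.5 × 0.0487 = 0.0416 nats

Unlike KL divergence, JSD is symmetric and bounded: 0 ≤ JSD ≤ log(2).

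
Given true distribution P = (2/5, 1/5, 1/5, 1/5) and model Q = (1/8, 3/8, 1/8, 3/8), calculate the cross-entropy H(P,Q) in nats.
1.6400 nats

Cross-entropy: H(P,Q) = -Σ p(x) log q(x)

Alternatively: H(P,Q) = H(P) + D_KL(P||Q)
H(P) = 1.3322 nats
D_KL(P||Q) = 0.3078 nats

H(P,Q) = 1.3322 + 0.3078 = 1.6400 nats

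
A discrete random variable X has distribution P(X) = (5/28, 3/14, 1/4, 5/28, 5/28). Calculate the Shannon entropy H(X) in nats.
1.5996 nats

Shannon entropy is H(X) = -Σ p(x) log p(x).

For P = (5/28, 3/14, 1/4, 5/28, 5/28):
H = -5/28 × log_e(5/28) -3/14 × log_e(3/14) -1/4 × log_e(1/4) -5/28 × log_e(5/28) -5/28 × log_e(5/28)
H = 1.5996 nats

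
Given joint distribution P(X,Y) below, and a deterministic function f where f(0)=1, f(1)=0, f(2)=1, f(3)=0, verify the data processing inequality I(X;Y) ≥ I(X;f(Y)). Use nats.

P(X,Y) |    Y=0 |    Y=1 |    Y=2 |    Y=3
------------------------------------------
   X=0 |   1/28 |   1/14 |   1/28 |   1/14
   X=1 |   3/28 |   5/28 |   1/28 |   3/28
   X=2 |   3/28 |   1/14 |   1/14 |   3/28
I(X;Y) = 0.0323, I(X;f(Y)) = 0.0133, inequality holds: 0.0323 ≥ 0.0133

Data Processing Inequality: For any Markov chain X → Y → Z, we have I(X;Y) ≥ I(X;Z).

Here Z = f(Y) is a deterministic function of Y, forming X → Y → Z.

Original I(X;Y) = 0.0323 nats

After applying f:
P(X,Z) where Z=f(Y):
- P(X,Z=0) = P(X,Y=1) + P(X,Y=3)
- P(X,Z=1) = P(X,Y=0) + P(X,Y=2)

I(X;Z) = I(X;f(Y)) = 0.0133 nats

Verification: 0.0323 ≥ 0.0133 ✓

Information cannot be created by processing; the function f can only lose information about X.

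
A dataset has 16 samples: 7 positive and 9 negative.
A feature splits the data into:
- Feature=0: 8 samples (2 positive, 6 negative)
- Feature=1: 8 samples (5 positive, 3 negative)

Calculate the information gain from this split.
0.1058 bits

Information Gain = H(Y) - H(Y|Feature)

Before split:
P(positive) = 7/16 = 0.4375
H(Y) = 0.9887 bits

After split:
Feature=0: H = 0.8113 bits (weight = 8/16)
Feature=1: H = 0.9544 bits (weight = 8/16)
H(Y|Feature) = (8/16)×0.8113 + (8/16)×0.9544 = 0.8829 bits

Information Gain = 0.9887 - 0.8829 = 0.1058 bits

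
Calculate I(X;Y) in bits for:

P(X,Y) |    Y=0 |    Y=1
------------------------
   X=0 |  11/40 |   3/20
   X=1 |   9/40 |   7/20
0.0467 bits

Mutual information: I(X;Y) = H(X) + H(Y) - H(X,Y)

Marginals:
P(X) = (17/40, 23/40), H(X) = 0.9837 bits
P(Y) = (1/2, 1/2), H(Y) = 1.0000 bits

Joint entropy: H(X,Y) = 1.9370 bits

I(X;Y) = 0.9837 + 1.0000 - 1.9370 = 0.0467 bits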